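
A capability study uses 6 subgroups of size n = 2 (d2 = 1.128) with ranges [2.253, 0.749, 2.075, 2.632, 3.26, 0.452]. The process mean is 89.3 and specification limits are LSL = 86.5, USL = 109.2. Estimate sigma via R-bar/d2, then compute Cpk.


R_bar = (2.253 + 0.749 + 2.075 + 2.632 + 3.26 + 0.452) / 6 = 1.9035
sigma = R_bar / d2 = 1.9035 / 1.128 = 1.6875
Cp = (USL - LSL)/(6*sigma) = (109.2 - 86.5)/(6*1.6875) = 2.2420
Cpu = (109.2 - 89.3)/(3*1.6875) = 3.9309
Cpl = (89.3 - 86.5)/(3*1.6875) = 0.5531
Cpk = min(Cpu, Cpl) = 0.5531

0.5531


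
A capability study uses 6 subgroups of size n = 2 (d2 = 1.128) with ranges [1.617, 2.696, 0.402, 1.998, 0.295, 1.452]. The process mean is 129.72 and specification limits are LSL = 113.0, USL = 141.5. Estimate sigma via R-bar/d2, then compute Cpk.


R_bar = (1.617 + 2.696 + 0.402 + 1.998 + 0.295 + 1.452) / 6 = 1.41
sigma = R_bar / d2 = 1.41 / 1.128 = 1.25
Cp = (USL - LSL)/(6*sigma) = (141.5 - 113.0)/(6*1.25) = 3.8000
Cpu = (141.5 - 129.72)/(3*1.25) = 3.1413
Cpl = (129.72 - 113.0)/(3*1.25) = 4.4587
Cpk = min(Cpu, Cpl) = 3.1413

3.1413


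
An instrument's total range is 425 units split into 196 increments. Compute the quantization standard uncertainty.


resolution = range / divisions
resolution = 425 / 196 = 2.1683673
u_res = resolution / (2*sqrt(3))
u_res = 2.1683673 / 3.4641016
u_res = 0.6260

0.6260


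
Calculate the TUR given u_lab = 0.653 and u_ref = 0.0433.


TUR = u_lab / u_ref
= 0.653 / 0.0433
= 15.0808

15.0808


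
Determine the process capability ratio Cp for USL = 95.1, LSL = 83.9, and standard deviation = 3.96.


Cp = (USL - LSL) / (6 * sigma)
= (95.1 - 83.9) / (6 * 3.96)
= 11.2000 / 23.7600
= 0.4714

0.4714


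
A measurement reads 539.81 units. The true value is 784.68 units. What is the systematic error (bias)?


Systematic error = measured - true
= 539.81 - 784.68
= -244.8700

-244.8700


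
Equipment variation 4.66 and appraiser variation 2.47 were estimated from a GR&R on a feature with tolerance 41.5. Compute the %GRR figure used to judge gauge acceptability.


GRR = sqrt(EV^2 + AV^2) = sqrt(4.66^2 + 2.47^2) = 5.274135
%GRR = GRR / tol * 100 = 5.274135 / 41.5 * 100
%GRR = 12.7088

12.7088


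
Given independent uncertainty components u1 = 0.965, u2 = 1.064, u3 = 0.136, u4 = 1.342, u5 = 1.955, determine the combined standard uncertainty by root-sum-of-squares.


uc = sqrt(0.965^2 + 1.064^2 + 0.136^2 + 1.342^2 + 1.955^2)
uc = sqrt(7.704806)
uc = 2.7758

2.7758


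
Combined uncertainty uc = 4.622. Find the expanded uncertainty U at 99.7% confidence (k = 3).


U = k * uc
U = 3 * 4.622
U = 13.8660

13.8660


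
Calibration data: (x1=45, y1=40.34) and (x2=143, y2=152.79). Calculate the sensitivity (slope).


slope = (y2 - y1) / (x2 - x1)
= (152.79 - 40.34) / (143 - 45)
= 112.4500 / 98
= 1.1474

1.1474


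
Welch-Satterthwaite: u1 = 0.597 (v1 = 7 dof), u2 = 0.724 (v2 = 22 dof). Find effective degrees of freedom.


uc = sqrt(u1^2 + u2^2) = sqrt(0.597^2 + 0.724^2) = 0.93839491
v_eff = uc^4 / (u1^4/v1 + u2^4/v2)
= 0.93839491^4 / (0.597^4/7 + 0.724^4/22)
= 0.77542995 / 0.030635881
v_eff = 25.3112

25.3112


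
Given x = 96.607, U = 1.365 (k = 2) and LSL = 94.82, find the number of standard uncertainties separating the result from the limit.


u = U / k = 1.365 / 2 = 0.6825
margin = |LSL - x| = |94.82 - 96.607| = 1.787
z = margin / u = 1.787 / 0.6825
z = 2.6183

2.6183


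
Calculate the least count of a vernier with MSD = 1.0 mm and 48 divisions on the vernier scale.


LC = MSD / n_div
= 1.0 / 48
= 0.0208

0.0208


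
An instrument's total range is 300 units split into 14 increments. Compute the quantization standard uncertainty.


resolution = range / divisions
resolution = 300 / 14 = 21.428571
u_res = resolution / (2*sqrt(3))
u_res = 21.428571 / 3.4641016
u_res = 6.1859

6.1859


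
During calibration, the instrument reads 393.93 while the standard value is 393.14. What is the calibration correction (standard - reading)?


Correction = standard - reading
= 393.14 - 393.93
= -0.7900

-0.7900


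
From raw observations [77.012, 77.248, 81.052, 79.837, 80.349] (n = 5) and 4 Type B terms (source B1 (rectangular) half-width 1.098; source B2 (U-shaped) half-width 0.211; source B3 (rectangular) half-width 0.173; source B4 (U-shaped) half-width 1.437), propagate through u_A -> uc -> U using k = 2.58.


mean = (77.012 + 77.248 + 81.052 + 79.837 + 80.349) / 5 = 79.0996
s = sqrt(sum((x - mean)^2)/(n-1)) = 1.8508864
u_A = s / sqrt(n) = 1.8508864 / sqrt(5) = 0.82774156
u_B1 = 1.098 / sqrt(3) = 0.6339306
u_B2 = 0.211 / sqrt(2) = 0.14919953
u_B3 = 0.173 / sqrt(3) = 0.099881597
u_B4 = 1.437 / sqrt(2) = 1.0161124
uc = sqrt(0.82774156^2 + 0.6339306^2 + 0.14919953^2 + 0.099881597^2 + 1.0161124^2) = 1.4668829
U = k * uc = 2.58 * 1.4668829
U = 3.7846

3.7846


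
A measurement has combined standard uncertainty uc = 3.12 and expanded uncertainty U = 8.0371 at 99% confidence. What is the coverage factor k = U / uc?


k = U / uc
k = 8.0371 / 3.12
k = 2.576

2.576


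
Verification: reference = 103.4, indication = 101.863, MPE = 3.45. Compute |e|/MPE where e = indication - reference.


e = indication - reference = 101.863 - 103.4 = -1.5370
|e| = 1.5370
ratio = |e| / MPE = 1.5370 / 3.45
ratio = 0.4455

0.4455


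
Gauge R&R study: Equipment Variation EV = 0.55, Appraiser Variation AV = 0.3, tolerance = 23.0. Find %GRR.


GRR = sqrt(EV^2 + AV^2) = sqrt(0.55^2 + 0.3^2) = 0.6264982
%GRR = GRR / tol * 100 = 0.6264982 / 23.0 * 100
%GRR = 2.7239

2.7239


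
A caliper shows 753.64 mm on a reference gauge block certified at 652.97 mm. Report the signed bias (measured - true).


Systematic error = measured - true
= 753.64 - 652.97
= 100.6700

100.6700


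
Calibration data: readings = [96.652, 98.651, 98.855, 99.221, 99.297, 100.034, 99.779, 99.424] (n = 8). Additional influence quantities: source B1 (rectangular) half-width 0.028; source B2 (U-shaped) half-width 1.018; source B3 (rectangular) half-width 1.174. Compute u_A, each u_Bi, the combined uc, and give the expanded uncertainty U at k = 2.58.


mean = (96.652 + 98.651 + 98.855 + 99.221 + 99.297 + 100.034 + 99.779 + 99.424) / 8 = 98.989125
s = sqrt(sum((x - mean)^2)/(n-1)) = 1.0452482
u_A = s / sqrt(n) = 1.0452482 / sqrt(8) = 0.36955105
u_B1 = 0.028 / sqrt(3) = 0.016165808
u_B2 = 1.018 / sqrt(2) = 0.7198347
u_B3 = 1.174 / sqrt(3) = 0.67780922
uc = sqrt(0.36955105^2 + 0.016165808^2 + 0.7198347^2 + 0.67780922^2) = 1.0556593
U = k * uc = 2.58 * 1.0556593
U = 2.7236

2.7236


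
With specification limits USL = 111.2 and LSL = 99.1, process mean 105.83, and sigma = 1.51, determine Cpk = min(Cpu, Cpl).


Cpu = (USL - mean) / (3*sigma) = (111.2 - 105.83) / (3*1.51) = 1.1854
Cpl = (mean - LSL) / (3*sigma) = (105.83 - 99.1) / (3*1.51) = 1.4857
Cpk = min(Cpu, Cpl) = 1.1854

1.1854


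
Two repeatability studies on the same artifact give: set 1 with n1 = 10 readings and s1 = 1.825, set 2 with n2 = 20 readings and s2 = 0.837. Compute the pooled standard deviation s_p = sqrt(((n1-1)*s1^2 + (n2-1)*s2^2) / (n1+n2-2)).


s_p = sqrt(((n1-1)*s1^2 + (n2-1)*s2^2) / (n1+n2-2))
numerator = (10-1)*1.825^2 + (20-1)*0.837^2 = 29.975625 + 13.310811 = 43.286436
denominator = 10 + 20 - 2 = 28
s_p^2 = 43.286436 / 28 = 1.5459441
s_p = sqrt(1.5459441) = 1.2434

1.2434


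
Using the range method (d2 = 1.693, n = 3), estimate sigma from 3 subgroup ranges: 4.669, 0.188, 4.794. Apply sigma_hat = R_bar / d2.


R_bar = (4.669 + 0.188 + 4.794) / 3
R_bar = 9.651 / 3 = 3.217
sigma_hat = R_bar / d2 = 3.217 / 1.693 = 1.9002

1.9002


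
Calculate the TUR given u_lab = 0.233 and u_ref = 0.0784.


TUR = u_lab / u_ref
= 0.233 / 0.0784
= 2.9719

2.9719


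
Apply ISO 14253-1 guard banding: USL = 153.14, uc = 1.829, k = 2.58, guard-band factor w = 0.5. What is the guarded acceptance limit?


U = k * uc = 2.58 * 1.829 = 4.71882
guard band g = w * U = 0.5 * 4.71882 = 2.35941
AL = USL - g = 153.14 - 2.35941
AL = 150.7806

150.7806


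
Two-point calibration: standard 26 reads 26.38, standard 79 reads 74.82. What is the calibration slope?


slope = (y2 - y1) / (x2 - x1)
= (74.82 - 26.38) / (79 - 26)
= 48.4400 / 53
= 0.9140

0.9140


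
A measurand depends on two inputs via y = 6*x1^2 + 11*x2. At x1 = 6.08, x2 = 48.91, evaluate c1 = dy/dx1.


y = 6*x1^2 + 11*x2
dy/dx1 = 2*6*x1
Evaluate at x1 = 6.08: c1 = 12 * 6.08
c1 = 72.9600

72.9600


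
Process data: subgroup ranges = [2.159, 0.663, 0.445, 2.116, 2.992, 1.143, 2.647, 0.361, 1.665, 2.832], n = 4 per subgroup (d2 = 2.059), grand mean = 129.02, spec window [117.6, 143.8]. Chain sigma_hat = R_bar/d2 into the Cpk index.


R_bar = (2.159 + 0.663 + 0.445 + 2.116 + 2.992 + 1.143 + 2.647 + 0.361 + 1.665 + 2.832) / 10 = 1.7023
sigma = R_bar / d2 = 1.7023 / 2.059 = 0.82676056
Cp = (USL - LSL)/(6*sigma) = (143.8 - 117.6)/(6*0.82676056) = 5.2817
Cpu = (143.8 - 129.02)/(3*0.82676056) = 5.9590
Cpl = (129.02 - 117.6)/(3*0.82676056) = 4.6043
Cpk = min(Cpu, Cpl) = 4.6043

4.6043


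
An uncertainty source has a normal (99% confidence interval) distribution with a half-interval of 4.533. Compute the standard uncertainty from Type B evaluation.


u_B = half_width / 2.576
u_B = 4.533 / 2.576
u_B = 1.7597

1.7597


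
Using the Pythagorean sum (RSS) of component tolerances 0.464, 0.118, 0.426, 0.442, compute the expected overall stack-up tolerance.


RSS = sqrt(0.464^2 + 0.118^2 + 0.426^2 + 0.442^2)
= sqrt(0.60606)
= 0.7785

0.7785


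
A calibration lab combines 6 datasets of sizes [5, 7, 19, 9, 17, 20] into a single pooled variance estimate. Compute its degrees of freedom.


nu = sum_i (n_i - 1)
nu = ((5 - 1) + (7 - 1) + (19 - 1) + (9 - 1) + (17 - 1) + (20 - 1))
nu = 4 + 6 + 18 + 8 + 16 + 19
nu = 71

71


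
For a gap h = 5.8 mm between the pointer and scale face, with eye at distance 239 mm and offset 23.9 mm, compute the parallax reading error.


error = h * offset / d
= 5.8 * 23.9 / 239
= 0.5800

0.5800


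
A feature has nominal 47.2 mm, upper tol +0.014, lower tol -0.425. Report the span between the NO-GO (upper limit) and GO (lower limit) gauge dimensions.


GO = nominal - lower_tol (smallest hole = maximum material condition)
GO = 47.2 - 0.425 = 46.775
NO-GO = nominal + upper_tol (largest hole = least material condition)
NO-GO = 47.2 + 0.014 = 47.214
spread = NO-GO - GO = 47.214 - 46.775 = 0.4390

0.4390


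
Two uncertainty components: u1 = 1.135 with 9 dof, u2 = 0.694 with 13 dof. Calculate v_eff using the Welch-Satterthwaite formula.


uc = sqrt(u1^2 + u2^2) = sqrt(1.135^2 + 0.694^2) = 1.3303612
v_eff = uc^4 / (u1^4/v1 + u2^4/v2)
= 1.3303612^4 / (1.135^4/9 + 0.694^4/13)
= 3.1324077 / 0.20223561
v_eff = 15.4889

15.4889


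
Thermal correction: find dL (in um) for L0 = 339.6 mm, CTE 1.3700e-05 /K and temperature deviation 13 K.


dL = L * alpha * dT
= 339.6 * 1.3700e-05 * 13
= 0.0604828 mm
dL_um = 0.0604828 * 1000 = 60.4828 um

60.4828


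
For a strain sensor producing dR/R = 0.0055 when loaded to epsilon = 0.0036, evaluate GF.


GF = (dR/R) / epsilon
= 0.0055 / 0.0036
= 1.5278

1.5278


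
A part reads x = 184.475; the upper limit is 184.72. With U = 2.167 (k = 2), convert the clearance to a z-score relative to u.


u = U / k = 2.167 / 2 = 1.0835
margin = |USL - x| = |184.72 - 184.475| = 0.245
z = margin / u = 0.245 / 1.0835
z = 0.2261

0.2261


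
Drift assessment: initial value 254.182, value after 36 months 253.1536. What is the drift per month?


rate = (v2 - v1) / months
= (253.1536 - 254.182) / 36
= -1.0284 / 36
= -0.0286

-0.0286


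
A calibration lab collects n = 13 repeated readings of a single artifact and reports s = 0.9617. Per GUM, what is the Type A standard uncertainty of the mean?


u_A = s / sqrt(n)
u_A = 0.9617 / sqrt(13)
u_A = 0.9617 / 3.6055513
u_A = 0.2667

0.2667


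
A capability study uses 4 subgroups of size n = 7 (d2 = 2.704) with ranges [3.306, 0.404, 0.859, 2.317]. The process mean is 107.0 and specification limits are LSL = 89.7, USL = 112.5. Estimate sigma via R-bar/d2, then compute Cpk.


R_bar = (3.306 + 0.404 + 0.859 + 2.317) / 4 = 1.7215
sigma = R_bar / d2 = 1.7215 / 2.704 = 0.63664941
Cp = (USL - LSL)/(6*sigma) = (112.5 - 89.7)/(6*0.63664941) = 5.9687
Cpu = (112.5 - 107.0)/(3*0.63664941) = 2.8797
Cpl = (107.0 - 89.7)/(3*0.63664941) = 9.0578
Cpk = min(Cpu, Cpl) = 2.8797

2.8797


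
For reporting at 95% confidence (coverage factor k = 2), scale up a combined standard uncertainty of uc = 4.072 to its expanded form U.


U = k * uc
U = 2 * 4.072
U = 8.1440

8.1440


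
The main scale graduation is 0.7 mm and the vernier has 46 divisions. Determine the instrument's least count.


LC = MSD / n_div
= 0.7 / 46
= 0.0152

0.0152


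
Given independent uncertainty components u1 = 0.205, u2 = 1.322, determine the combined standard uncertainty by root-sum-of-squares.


uc = sqrt(0.205^2 + 1.322^2)
uc = sqrt(1.789709)
uc = 1.3378

1.3378


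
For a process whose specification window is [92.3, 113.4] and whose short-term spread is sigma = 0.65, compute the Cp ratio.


Cp = (USL - LSL) / (6 * sigma)
= (113.4 - 92.3) / (6 * 0.65)
= 21.1000 / 3.9000
= 5.4103

5.4103


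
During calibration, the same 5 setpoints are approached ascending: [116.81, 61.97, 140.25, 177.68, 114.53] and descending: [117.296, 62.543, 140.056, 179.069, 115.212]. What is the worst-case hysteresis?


|116.81 - 117.296| = 0.4860
|61.97 - 62.543| = 0.5730
|140.25 - 140.056| = 0.1940
|177.68 - 179.069| = 1.3890
|114.53 - 115.212| = 0.6820
hysteresis = max(diffs) = 1.3890

1.3890


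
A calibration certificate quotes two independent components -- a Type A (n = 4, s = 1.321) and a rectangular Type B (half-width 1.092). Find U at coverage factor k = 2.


u_A = s / sqrt(n) = 1.321 / sqrt(4) = 0.6605
u_B = half_width / sqrt(3) = 1.092 / sqrt(3) = 0.63046649
uc = sqrt(u_A^2 + u_B^2) = sqrt(0.6605^2 + 0.63046649^2) = 0.91309816
U = k * uc = 2 * 0.91309816
U = 1.8262

1.8262


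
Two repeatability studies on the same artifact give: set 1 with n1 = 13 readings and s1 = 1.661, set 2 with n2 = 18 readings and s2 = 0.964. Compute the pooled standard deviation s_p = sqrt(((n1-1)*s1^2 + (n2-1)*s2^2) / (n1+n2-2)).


s_p = sqrt(((n1-1)*s1^2 + (n2-1)*s2^2) / (n1+n2-2))
numerator = (13-1)*1.661^2 + (18-1)*0.964^2 = 33.107052 + 15.798032 = 48.905084
denominator = 13 + 18 - 2 = 29
s_p^2 = 48.905084 / 29 = 1.6863822
s_p = sqrt(1.6863822) = 1.2986

1.2986


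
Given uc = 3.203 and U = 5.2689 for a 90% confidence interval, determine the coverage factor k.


k = U / uc
k = 5.2689 / 3.203
k = 1.645

1.645


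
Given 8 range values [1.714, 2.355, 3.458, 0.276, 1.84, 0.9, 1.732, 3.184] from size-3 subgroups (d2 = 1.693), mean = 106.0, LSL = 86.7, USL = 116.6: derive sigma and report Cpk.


R_bar = (1.714 + 2.355 + 3.458 + 0.276 + 1.84 + 0.9 + 1.732 + 3.184) / 8 = 1.932375
sigma = R_bar / d2 = 1.932375 / 1.693 = 1.141391
Cp = (USL - LSL)/(6*sigma) = (116.6 - 86.7)/(6*1.141391) = 4.3660
Cpu = (116.6 - 106.0)/(3*1.141391) = 3.0956
Cpl = (106.0 - 86.7)/(3*1.141391) = 5.6364
Cpk = min(Cpu, Cpl) = 3.0956

3.0956


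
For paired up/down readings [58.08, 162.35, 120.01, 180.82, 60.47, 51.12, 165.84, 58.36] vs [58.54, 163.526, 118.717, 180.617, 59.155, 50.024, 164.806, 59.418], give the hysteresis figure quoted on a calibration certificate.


|58.08 - 58.54| = 0.4600
|162.35 - 163.526| = 1.1760
|120.01 - 118.717| = 1.2930
|180.82 - 180.617| = 0.2030
|60.47 - 59.155| = 1.3150
|51.12 - 50.024| = 1.0960
|165.84 - 164.806| = 1.0340
|58.36 - 59.418| = 1.0580
hysteresis = max(diffs) = 1.3150

1.3150


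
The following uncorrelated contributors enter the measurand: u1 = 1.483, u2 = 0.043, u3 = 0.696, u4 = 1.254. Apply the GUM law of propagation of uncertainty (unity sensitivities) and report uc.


uc = sqrt(1.483^2 + 0.043^2 + 0.696^2 + 1.254^2)
uc = sqrt(4.25807)
uc = 2.0635

2.0635


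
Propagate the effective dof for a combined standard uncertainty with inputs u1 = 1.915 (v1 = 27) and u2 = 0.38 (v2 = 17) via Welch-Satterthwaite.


uc = sqrt(u1^2 + u2^2) = sqrt(1.915^2 + 0.38^2) = 1.9523383
v_eff = uc^4 / (u1^4/v1 + u2^4/v2)
= 1.9523383^4 / (1.915^4/27 + 0.38^4/17)
= 14.528484 / 0.4993206
v_eff = 29.0965

29.0965


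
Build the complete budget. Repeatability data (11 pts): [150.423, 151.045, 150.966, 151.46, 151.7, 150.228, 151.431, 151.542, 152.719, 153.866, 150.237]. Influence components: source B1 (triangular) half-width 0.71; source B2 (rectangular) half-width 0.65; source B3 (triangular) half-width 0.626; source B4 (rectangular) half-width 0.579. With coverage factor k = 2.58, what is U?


mean = (150.423 + 151.045 + 150.966 + 151.46 + 151.7 + 150.228 + 151.431 + 151.542 + 152.719 + 153.866 + 150.237) / 11 = 151.4197273
s = sqrt(sum((x - mean)^2)/(n-1)) = 1.0920817
u_A = s / sqrt(n) = 1.0920817 / sqrt(11) = 0.32927502
u_B1 = 0.71 / sqrt(6) = 0.28985629
u_B2 = 0.65 / sqrt(3) = 0.37527767
u_B3 = 0.626 / sqrt(6) = 0.25556343
u_B4 = 0.579 / sqrt(3) = 0.33428581
uc = sqrt(0.32927502^2 + 0.28985629^2 + 0.37527767^2 + 0.25556343^2 + 0.33428581^2) = 0.71437505
U = k * uc = 2.58 * 0.71437505
U = 1.8431

1.8431


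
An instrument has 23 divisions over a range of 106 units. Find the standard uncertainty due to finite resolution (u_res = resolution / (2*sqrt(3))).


resolution = range / divisions
resolution = 106 / 23 = 4.6086957
u_res = resolution / (2*sqrt(3))
u_res = 4.6086957 / 3.4641016
u_res = 1.3304

1.3304


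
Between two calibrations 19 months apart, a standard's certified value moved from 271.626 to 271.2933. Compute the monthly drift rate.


rate = (v2 - v1) / months
= (271.2933 - 271.626) / 19
= -0.3327 / 19
= -0.0175

-0.0175


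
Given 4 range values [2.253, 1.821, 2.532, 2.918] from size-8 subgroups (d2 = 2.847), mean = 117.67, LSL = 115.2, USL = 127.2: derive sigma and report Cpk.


R_bar = (2.253 + 1.821 + 2.532 + 2.918) / 4 = 2.381
sigma = R_bar / d2 = 2.381 / 2.847 = 0.83631893
Cp = (USL - LSL)/(6*sigma) = (127.2 - 115.2)/(6*0.83631893) = 2.3914
Cpu = (127.2 - 117.67)/(3*0.83631893) = 3.7984
Cpl = (117.67 - 115.2)/(3*0.83631893) = 0.9845
Cpk = min(Cpu, Cpl) = 0.9845

0.9845


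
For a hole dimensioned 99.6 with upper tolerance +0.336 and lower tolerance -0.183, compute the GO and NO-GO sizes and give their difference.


GO = nominal - lower_tol (smallest hole = maximum material condition)
GO = 99.6 - 0.183 = 99.417
NO-GO = nominal + upper_tol (largest hole = least material condition)
NO-GO = 99.6 + 0.336 = 99.936
spread = NO-GO - GO = 99.936 - 99.417 = 0.5190

0.5190


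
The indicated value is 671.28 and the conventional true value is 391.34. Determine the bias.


Systematic error = measured - true
= 671.28 - 391.34
= 279.9400

279.9400


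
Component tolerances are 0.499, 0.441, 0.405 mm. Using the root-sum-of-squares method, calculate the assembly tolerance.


RSS = sqrt(0.499^2 + 0.441^2 + 0.405^2)
= sqrt(0.607507)
= 0.7794

0.7794


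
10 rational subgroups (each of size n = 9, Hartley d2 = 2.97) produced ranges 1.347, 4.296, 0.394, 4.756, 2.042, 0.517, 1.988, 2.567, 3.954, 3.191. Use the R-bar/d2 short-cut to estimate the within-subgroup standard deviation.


R_bar = (1.347 + 4.296 + 0.394 + 4.756 + 2.042 + 0.517 + 1.988 + 2.567 + 3.954 + 3.191) / 10
R_bar = 25.052 / 10 = 2.5052
sigma_hat = R_bar / d2 = 2.5052 / 2.97 = 0.8435

0.8435


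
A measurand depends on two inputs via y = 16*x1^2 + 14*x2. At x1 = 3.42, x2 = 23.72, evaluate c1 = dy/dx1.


y = 16*x1^2 + 14*x2
dy/dx1 = 2*16*x1
Evaluate at x1 = 3.42: c1 = 32 * 3.42
c1 = 109.4400

109.4400


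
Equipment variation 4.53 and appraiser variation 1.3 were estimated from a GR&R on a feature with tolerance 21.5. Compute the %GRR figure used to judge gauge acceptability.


GRR = sqrt(EV^2 + AV^2) = sqrt(4.53^2 + 1.3^2) = 4.7128442
%GRR = GRR / tol * 100 = 4.7128442 / 21.5 * 100
%GRR = 21.9202

21.9202


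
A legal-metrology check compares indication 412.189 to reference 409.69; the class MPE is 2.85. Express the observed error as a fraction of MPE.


e = indication - reference = 412.189 - 409.69 = 2.4990
|e| = 2.4990
ratio = |e| / MPE = 2.4990 / 2.85
ratio = 0.8768

0.8768


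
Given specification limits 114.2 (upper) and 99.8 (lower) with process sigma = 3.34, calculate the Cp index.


Cp = (USL - LSL) / (6 * sigma)
= (114.2 - 99.8) / (6 * 3.34)
= 14.4000 / 20.0400
= 0.7186

0.7186


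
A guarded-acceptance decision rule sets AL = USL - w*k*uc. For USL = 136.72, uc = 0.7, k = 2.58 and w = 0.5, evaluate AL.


U = k * uc = 2.58 * 0.7 = 1.806
guard band g = w * U = 0.5 * 1.806 = 0.903
AL = USL - g = 136.72 - 0.903
AL = 135.8170

135.8170


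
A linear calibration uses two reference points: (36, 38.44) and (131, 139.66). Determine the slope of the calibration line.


slope = (y2 - y1) / (x2 - x1)
= (139.66 - 38.44) / (131 - 36)
= 101.2200 / 95
= 1.0655

1.0655


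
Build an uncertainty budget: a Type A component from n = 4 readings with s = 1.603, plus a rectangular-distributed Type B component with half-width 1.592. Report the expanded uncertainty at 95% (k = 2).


u_A = s / sqrt(n) = 1.603 / sqrt(4) = 0.8015
u_B = half_width / sqrt(3) = 1.592 / sqrt(3) = 0.91914163
uc = sqrt(u_A^2 + u_B^2) = sqrt(0.8015^2 + 0.91914163^2) = 1.2195178
U = k * uc = 2 * 1.2195178
U = 2.4390

2.4390


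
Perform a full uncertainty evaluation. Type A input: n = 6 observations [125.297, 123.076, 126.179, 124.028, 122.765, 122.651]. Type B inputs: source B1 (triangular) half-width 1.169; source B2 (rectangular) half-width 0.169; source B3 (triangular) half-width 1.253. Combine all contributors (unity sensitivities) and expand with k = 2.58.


mean = (125.297 + 123.076 + 126.179 + 124.028 + 122.765 + 122.651) / 6 = 123.9993333
s = sqrt(sum((x - mean)^2)/(n-1)) = 1.4580695
u_A = s / sqrt(n) = 1.4580695 / sqrt(6) = 0.59525438
u_B1 = 1.169 / sqrt(6) = 0.47724225
u_B2 = 0.169 / sqrt(3) = 0.097572195
u_B3 = 1.253 / sqrt(6) = 0.51153511
uc = sqrt(0.59525438^2 + 0.47724225^2 + 0.097572195^2 + 0.51153511^2) = 0.92372964
U = k * uc = 2.58 * 0.92372964
U = 2.3832

2.3832


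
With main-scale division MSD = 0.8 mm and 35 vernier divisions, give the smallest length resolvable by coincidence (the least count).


LC = MSD / n_div
= 0.8 / 35
= 0.0229

0.0229


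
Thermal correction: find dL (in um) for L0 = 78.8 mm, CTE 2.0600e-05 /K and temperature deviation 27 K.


dL = L * alpha * dT
= 78.8 * 2.0600e-05 * 27
= 0.0438286 mm
dL_um = 0.0438286 * 1000 = 43.8286 um

43.8286


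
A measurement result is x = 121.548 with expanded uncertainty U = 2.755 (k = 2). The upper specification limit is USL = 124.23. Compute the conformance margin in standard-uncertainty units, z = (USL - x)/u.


u = U / k = 2.755 / 2 = 1.3775
margin = |USL - x| = |124.23 - 121.548| = 2.682
z = margin / u = 2.682 / 1.3775
z = 1.9470

1.9470


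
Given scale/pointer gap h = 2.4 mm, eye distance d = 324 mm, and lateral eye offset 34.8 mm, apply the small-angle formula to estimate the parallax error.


error = h * offset / d
= 2.4 * 34.8 / 324
= 0.2578

0.2578


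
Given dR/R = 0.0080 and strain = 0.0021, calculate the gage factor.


GF = (dR/R) / epsilon
= 0.0080 / 0.0021
= 3.8095

3.8095


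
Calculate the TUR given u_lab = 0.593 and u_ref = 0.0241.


TUR = u_lab / u_ref
= 0.593 / 0.0241
= 24.6058

24.6058


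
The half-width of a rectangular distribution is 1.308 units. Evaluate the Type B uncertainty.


u_B = half_width / sqrt(3)
u_B = 1.308 / 1.7320508
u_B = 0.7552

0.7552


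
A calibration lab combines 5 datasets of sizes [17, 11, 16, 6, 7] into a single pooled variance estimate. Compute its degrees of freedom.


nu = sum_i (n_i - 1)
nu = ((17 - 1) + (11 - 1) + (16 - 1) + (6 - 1) + (7 - 1))
nu = 16 + 10 + 15 + 5 + 6
nu = 52

52


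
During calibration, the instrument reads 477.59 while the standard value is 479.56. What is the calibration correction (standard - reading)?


Correction = standard - reading
= 479.56 - 477.59
= 1.9700

1.9700


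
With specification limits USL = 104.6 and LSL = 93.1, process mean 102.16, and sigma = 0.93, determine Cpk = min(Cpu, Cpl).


Cpu = (USL - mean) / (3*sigma) = (104.6 - 102.16) / (3*0.93) = 0.8746
Cpl = (mean - LSL) / (3*sigma) = (102.16 - 93.1) / (3*0.93) = 3.2473
Cpk = min(Cpu, Cpl) = 0.8746

0.8746


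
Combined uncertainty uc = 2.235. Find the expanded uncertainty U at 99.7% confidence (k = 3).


U = k * uc
U = 3 * 2.235
U = 6.7050

6.7050


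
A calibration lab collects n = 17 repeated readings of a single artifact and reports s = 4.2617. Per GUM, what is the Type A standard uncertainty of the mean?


u_A = s / sqrt(n)
u_A = 4.2617 / sqrt(17)
u_A = 4.2617 / 4.1231056
u_A = 1.0336

1.0336


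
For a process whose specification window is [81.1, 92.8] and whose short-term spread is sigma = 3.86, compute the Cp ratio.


Cp = (USL - LSL) / (6 * sigma)
= (92.8 - 81.1) / (6 * 3.86)
= 11.7000 / 23.1600
= 0.5052

0.5052


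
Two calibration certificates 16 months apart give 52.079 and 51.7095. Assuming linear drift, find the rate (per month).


rate = (v2 - v1) / months
= (51.7095 - 52.079) / 16
= -0.3695 / 16
= -0.0231

-0.0231


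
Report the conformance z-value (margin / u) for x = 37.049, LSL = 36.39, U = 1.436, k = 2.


u = U / k = 1.436 / 2 = 0.718
margin = |LSL - x| = |36.39 - 37.049| = 0.659
z = margin / u = 0.659 / 0.718
z = 0.9178

0.9178


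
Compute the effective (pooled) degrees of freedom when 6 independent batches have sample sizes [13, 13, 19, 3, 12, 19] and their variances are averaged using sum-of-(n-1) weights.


nu = sum_i (n_i - 1)
nu = ((13 - 1) + (13 - 1) + (19 - 1) + (3 - 1) + (12 - 1) + (19 - 1))
nu = 12 + 12 + 18 + 2 + 11 + 18
nu = 73

73


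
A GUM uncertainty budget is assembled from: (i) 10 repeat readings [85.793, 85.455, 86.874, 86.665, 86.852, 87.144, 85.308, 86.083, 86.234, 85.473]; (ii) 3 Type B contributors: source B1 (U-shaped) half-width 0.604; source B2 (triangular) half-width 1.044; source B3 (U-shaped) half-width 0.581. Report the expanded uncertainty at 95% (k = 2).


mean = (85.793 + 85.455 + 86.874 + 86.665 + 86.852 + 87.144 + 85.308 + 86.083 + 86.234 + 85.473) / 10 = 86.1881
s = sqrt(sum((x - mean)^2)/(n-1)) = 0.67040924
u_A = s / sqrt(n) = 0.67040924 / sqrt(10) = 0.21200202
u_B1 = 0.604 / sqrt(2) = 0.4270925
u_B2 = 1.044 / sqrt(6) = 0.42621122
u_B3 = 0.581 / sqrt(2) = 0.41082904
uc = sqrt(0.21200202^2 + 0.4270925^2 + 0.42621122^2 + 0.41082904^2) = 0.76012457
U = k * uc = 2 * 0.76012457
U = 1.5202

1.5202


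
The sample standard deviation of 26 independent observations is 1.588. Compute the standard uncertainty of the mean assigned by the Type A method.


u_A = s / sqrt(n)
u_A = 1.588 / sqrt(26)
u_A = 1.588 / 5.0990195
u_A = 0.3114

0.3114


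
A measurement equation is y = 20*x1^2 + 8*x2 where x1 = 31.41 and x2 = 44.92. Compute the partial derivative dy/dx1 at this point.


y = 20*x1^2 + 8*x2
dy/dx1 = 2*20*x1
Evaluate at x1 = 31.41: c1 = 40 * 31.41
c1 = 1256.4000

1256.4000


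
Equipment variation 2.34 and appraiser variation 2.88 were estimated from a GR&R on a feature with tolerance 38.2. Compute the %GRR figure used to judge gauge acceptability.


GRR = sqrt(EV^2 + AV^2) = sqrt(2.34^2 + 2.88^2) = 3.7107951
%GRR = GRR / tol * 100 = 3.7107951 / 38.2 * 100
%GRR = 9.7141

9.7141


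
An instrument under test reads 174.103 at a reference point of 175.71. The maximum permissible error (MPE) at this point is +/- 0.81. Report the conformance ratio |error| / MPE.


e = indication - reference = 174.103 - 175.71 = -1.6070
|e| = 1.6070
ratio = |e| / MPE = 1.6070 / 0.81
ratio = 1.9840

1.9840


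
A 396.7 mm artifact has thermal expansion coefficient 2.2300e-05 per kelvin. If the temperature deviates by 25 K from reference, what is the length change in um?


dL = L * alpha * dT
= 396.7 * 2.2300e-05 * 25
= 0.2211602 mm
dL_um = 0.2211602 * 1000 = 221.1602 um

221.1602


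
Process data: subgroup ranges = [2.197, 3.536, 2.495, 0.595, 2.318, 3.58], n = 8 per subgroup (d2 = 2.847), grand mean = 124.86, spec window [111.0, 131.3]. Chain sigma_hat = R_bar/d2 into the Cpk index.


R_bar = (2.197 + 3.536 + 2.495 + 0.595 + 2.318 + 3.58) / 6 = 2.4535
sigma = R_bar / d2 = 2.4535 / 2.847 = 0.86178433
Cp = (USL - LSL)/(6*sigma) = (131.3 - 111.0)/(6*0.86178433) = 3.9260
Cpu = (131.3 - 124.86)/(3*0.86178433) = 2.4910
Cpl = (124.86 - 111.0)/(3*0.86178433) = 5.3610
Cpk = min(Cpu, Cpl) = 2.4910

2.4910


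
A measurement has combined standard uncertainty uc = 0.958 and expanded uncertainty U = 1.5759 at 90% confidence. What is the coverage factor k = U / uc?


k = U / uc
k = 1.5759 / 0.958
k = 1.645

1.645


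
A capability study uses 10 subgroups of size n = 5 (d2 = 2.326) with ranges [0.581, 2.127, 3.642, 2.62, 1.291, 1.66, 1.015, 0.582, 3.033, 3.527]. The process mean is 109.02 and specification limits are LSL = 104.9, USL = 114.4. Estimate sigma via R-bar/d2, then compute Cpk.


R_bar = (0.581 + 2.127 + 3.642 + 2.62 + 1.291 + 1.66 + 1.015 + 0.582 + 3.033 + 3.527) / 10 = 2.0078
sigma = R_bar / d2 = 2.0078 / 2.326 = 0.86319862
Cp = (USL - LSL)/(6*sigma) = (114.4 - 104.9)/(6*0.86319862) = 1.8343
Cpu = (114.4 - 109.02)/(3*0.86319862) = 2.0775
Cpl = (109.02 - 104.9)/(3*0.86319862) = 1.5910
Cpk = min(Cpu, Cpl) = 1.5910

1.5910


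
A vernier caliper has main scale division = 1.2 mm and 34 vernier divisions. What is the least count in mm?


LC = MSD / n_div
= 1.2 / 34
= 0.0353

0.0353


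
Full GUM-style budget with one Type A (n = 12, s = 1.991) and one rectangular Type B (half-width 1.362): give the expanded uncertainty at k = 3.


u_A = s / sqrt(n) = 1.991 / sqrt(12) = 0.57475219
u_B = half_width / sqrt(3) = 1.362 / sqrt(3) = 0.78635107
uc = sqrt(u_A^2 + u_B^2) = sqrt(0.57475219^2 + 0.78635107^2) = 0.9740062
U = k * uc = 3 * 0.9740062
U = 2.9220

2.9220


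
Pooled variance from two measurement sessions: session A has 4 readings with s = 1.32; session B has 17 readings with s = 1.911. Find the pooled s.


s_p = sqrt(((n1-1)*s1^2 + (n2-1)*s2^2) / (n1+n2-2))
numerator = (4-1)*1.32^2 + (17-1)*1.911^2 = 5.2272 + 58.430736 = 63.657936
denominator = 4 + 17 - 2 = 19
s_p^2 = 63.657936 / 19 = 3.3504177
s_p = sqrt(3.3504177) = 1.8304

1.8304


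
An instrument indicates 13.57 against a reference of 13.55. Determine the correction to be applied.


Correction = standard - reading
= 13.55 - 13.57
= -0.0200

-0.0200


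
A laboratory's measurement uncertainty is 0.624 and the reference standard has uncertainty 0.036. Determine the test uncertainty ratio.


TUR = u_lab / u_ref
= 0.624 / 0.036
= 17.3333

17.3333


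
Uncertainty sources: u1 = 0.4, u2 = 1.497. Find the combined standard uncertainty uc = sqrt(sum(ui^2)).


uc = sqrt(0.4^2 + 1.497^2)
uc = sqrt(2.401009)
uc = 1.5495

1.5495


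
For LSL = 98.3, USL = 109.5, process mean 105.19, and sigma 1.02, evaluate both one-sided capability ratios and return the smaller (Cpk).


Cpu = (USL - mean) / (3*sigma) = (109.5 - 105.19) / (3*1.02) = 1.4085
Cpl = (mean - LSL) / (3*sigma) = (105.19 - 98.3) / (3*1.02) = 2.2516
Cpk = min(Cpu, Cpl) = 1.4085

1.4085


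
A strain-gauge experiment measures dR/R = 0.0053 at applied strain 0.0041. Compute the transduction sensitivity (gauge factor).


GF = (dR/R) / epsilon
= 0.0053 / 0.0041
= 1.2927

1.2927


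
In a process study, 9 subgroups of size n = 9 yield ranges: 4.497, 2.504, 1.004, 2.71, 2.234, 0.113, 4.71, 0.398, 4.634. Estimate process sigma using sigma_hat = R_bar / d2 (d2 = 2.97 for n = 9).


R_bar = (4.497 + 2.504 + 1.004 + 2.71 + 2.234 + 0.113 + 4.71 + 0.398 + 4.634) / 9
R_bar = 22.804 / 9 = 2.5337778
sigma_hat = R_bar / d2 = 2.5337778 / 2.97 = 0.8531

0.8531


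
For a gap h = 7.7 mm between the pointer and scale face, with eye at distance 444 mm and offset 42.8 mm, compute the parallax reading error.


error = h * offset / d
= 7.7 * 42.8 / 444
= 0.7423

0.7423


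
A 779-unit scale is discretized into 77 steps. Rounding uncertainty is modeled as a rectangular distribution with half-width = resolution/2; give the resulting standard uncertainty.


resolution = range / divisions
resolution = 779 / 77 = 10.116883
u_res = resolution / (2*sqrt(3))
u_res = 10.116883 / 3.4641016
u_res = 2.9205

2.9205


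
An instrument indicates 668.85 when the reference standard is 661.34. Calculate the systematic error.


Systematic error = measured - true
= 668.85 - 661.34
= 7.5100

7.5100


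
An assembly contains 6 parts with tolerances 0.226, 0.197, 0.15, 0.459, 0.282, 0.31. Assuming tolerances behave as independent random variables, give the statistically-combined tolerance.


RSS = sqrt(0.226^2 + 0.197^2 + 0.15^2 + 0.459^2 + 0.282^2 + 0.31^2)
= sqrt(0.49869)
= 0.7062

0.7062


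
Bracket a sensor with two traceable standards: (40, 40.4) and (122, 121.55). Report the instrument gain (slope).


slope = (y2 - y1) / (x2 - x1)
= (121.55 - 40.4) / (122 - 40)
= 81.1500 / 82
= 0.9896

0.9896


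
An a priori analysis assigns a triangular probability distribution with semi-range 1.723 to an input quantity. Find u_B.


u_B = half_width / sqrt(6)
u_B = 1.723 / 2.4494897
u_B = 0.7034

0.7034


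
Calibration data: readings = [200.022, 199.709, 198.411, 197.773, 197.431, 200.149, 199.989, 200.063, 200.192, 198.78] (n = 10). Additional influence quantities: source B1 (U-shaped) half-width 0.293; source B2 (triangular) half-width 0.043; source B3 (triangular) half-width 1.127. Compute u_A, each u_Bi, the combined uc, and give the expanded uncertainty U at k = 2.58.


mean = (200.022 + 199.709 + 198.411 + 197.773 + 197.431 + 200.149 + 199.989 + 200.063 + 200.192 + 198.78) / 10 = 199.2519
s = sqrt(sum((x - mean)^2)/(n-1)) = 1.0606285
u_A = s / sqrt(n) = 1.0606285 / sqrt(10) = 0.33540018
u_B1 = 0.293 / sqrt(2) = 0.20718229
u_B2 = 0.043 / sqrt(6) = 0.017554676
u_B3 = 1.127 / sqrt(6) = 0.46009582
uc = sqrt(0.33540018^2 + 0.20718229^2 + 0.017554676^2 + 0.46009582^2) = 0.60614694
U = k * uc = 2.58 * 0.60614694
U = 1.5639

1.5639


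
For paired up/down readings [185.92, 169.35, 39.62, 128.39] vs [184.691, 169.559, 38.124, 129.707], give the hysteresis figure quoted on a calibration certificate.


|185.92 - 184.691| = 1.2290
|169.35 - 169.559| = 0.2090
|39.62 - 38.124| = 1.4960
|128.39 - 129.707| = 1.3170
hysteresis = max(diffs) = 1.4960

1.4960


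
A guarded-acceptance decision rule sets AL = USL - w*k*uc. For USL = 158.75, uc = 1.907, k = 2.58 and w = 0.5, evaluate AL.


U = k * uc = 2.58 * 1.907 = 4.92006
guard band g = w * U = 0.5 * 4.92006 = 2.46003
AL = USL - g = 158.75 - 2.46003
AL = 156.2900

156.2900


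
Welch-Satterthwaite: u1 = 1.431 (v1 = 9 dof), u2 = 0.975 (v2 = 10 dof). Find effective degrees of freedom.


uc = sqrt(u1^2 + u2^2) = sqrt(1.431^2 + 0.975^2) = 1.7315848
v_eff = uc^4 / (u1^4/v1 + u2^4/v2)
= 1.7315848^4 / (1.431^4/9 + 0.975^4/10)
= 8.9903181 / 0.5562938
v_eff = 16.1611

16.1611


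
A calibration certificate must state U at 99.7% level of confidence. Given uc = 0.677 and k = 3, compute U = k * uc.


U = k * uc
U = 3 * 0.677
U = 2.0310

2.0310


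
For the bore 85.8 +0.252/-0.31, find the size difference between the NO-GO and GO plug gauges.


GO = nominal - lower_tol (smallest hole = maximum material condition)
GO = 85.8 - 0.31 = 85.49
NO-GO = nominal + upper_tol (largest hole = least material condition)
NO-GO = 85.8 + 0.252 = 86.052
spread = NO-GO - GO = 86.052 - 85.49 = 0.5620

0.5620


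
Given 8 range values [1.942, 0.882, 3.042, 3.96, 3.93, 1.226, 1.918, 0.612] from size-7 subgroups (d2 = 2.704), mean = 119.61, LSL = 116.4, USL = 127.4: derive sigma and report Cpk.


R_bar = (1.942 + 0.882 + 3.042 + 3.96 + 3.93 + 1.226 + 1.918 + 0.612) / 8 = 2.189
sigma = R_bar / d2 = 2.189 / 2.704 = 0.80954142
Cp = (USL - LSL)/(6*sigma) = (127.4 - 116.4)/(6*0.80954142) = 2.2647
Cpu = (127.4 - 119.61)/(3*0.80954142) = 3.2076
Cpl = (119.61 - 116.4)/(3*0.80954142) = 1.3217
Cpk = min(Cpu, Cpl) = 1.3217

1.3217


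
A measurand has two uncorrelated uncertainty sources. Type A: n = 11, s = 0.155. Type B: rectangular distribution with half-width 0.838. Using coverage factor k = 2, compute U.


u_A = s / sqrt(n) = 0.155 / sqrt(11) = 0.046734258
u_B = half_width / sqrt(3) = 0.838 / sqrt(3) = 0.48381953
uc = sqrt(u_A^2 + u_B^2) = sqrt(0.046734258^2 + 0.48381953^2) = 0.48607142
U = k * uc = 2 * 0.48607142
U = 0.9721

0.9721


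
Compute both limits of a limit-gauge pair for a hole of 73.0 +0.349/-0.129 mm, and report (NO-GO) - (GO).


GO = nominal - lower_tol (smallest hole = maximum material condition)
GO = 73.0 - 0.129 = 72.871
NO-GO = nominal + upper_tol (largest hole = least material condition)
NO-GO = 73.0 + 0.349 = 73.349
spread = NO-GO - GO = 73.349 - 72.871 = 0.4780

0.4780


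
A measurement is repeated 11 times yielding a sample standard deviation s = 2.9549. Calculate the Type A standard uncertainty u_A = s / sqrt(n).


u_A = s / sqrt(n)
u_A = 2.9549 / sqrt(11)
u_A = 2.9549 / 3.3166248
u_A = 0.8909

0.8909


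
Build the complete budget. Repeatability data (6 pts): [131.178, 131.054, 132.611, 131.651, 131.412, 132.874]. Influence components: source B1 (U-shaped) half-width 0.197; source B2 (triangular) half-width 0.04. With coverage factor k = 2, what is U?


mean = (131.178 + 131.054 + 132.611 + 131.651 + 131.412 + 132.874) / 6 = 131.7966667
s = sqrt(sum((x - mean)^2)/(n-1)) = 0.76515036
u_A = s / sqrt(n) = 0.76515036 / sqrt(6) = 0.31237133
u_B1 = 0.197 / sqrt(2) = 0.13930004
u_B2 = 0.04 / sqrt(6) = 0.016329932
uc = sqrt(0.31237133^2 + 0.13930004^2 + 0.016329932^2) = 0.34241352
U = k * uc = 2 * 0.34241352
U = 0.6848

0.6848


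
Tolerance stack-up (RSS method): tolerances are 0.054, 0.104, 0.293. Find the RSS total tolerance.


RSS = sqrt(0.054^2 + 0.104^2 + 0.293^2)
= sqrt(0.099581)
= 0.3156

0.3156


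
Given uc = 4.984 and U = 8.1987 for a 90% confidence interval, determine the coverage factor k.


k = U / uc
k = 8.1987 / 4.984
k = 1.645

1.645


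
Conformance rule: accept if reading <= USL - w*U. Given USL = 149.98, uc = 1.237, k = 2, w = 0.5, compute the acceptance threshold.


U = k * uc = 2 * 1.237 = 2.474
guard band g = w * U = 0.5 * 2.474 = 1.237
AL = USL - g = 149.98 - 1.237
AL = 148.7430

148.7430


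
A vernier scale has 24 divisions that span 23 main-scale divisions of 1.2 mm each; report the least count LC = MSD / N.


LC = MSD / n_div
= 1.2 / 24
= 0.0500

0.0500


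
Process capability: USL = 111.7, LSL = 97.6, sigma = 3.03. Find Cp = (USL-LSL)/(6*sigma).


Cp = (USL - LSL) / (6 * sigma)
= (111.7 - 97.6) / (6 * 3.03)
= 14.1000 / 18.1800
= 0.7756

0.7756


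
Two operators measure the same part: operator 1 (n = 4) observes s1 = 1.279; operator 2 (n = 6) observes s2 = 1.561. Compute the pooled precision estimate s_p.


s_p = sqrt(((n1-1)*s1^2 + (n2-1)*s2^2) / (n1+n2-2))
numerator = (4-1)*1.279^2 + (6-1)*1.561^2 = 4.907523 + 12.183605 = 17.091128
denominator = 4 + 6 - 2 = 8
s_p^2 = 17.091128 / 8 = 2.136391
s_p = sqrt(2.136391) = 1.4616

1.4616


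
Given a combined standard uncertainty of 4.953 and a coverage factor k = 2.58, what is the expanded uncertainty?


U = k * uc
U = 2.58 * 4.953
U = 12.7787

12.7787


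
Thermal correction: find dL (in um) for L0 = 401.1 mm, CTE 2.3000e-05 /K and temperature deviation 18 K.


dL = L * alpha * dT
= 401.1 * 2.3000e-05 * 18
= 0.1660554 mm
dL_um = 0.1660554 * 1000 = 166.0554 um

166.0554


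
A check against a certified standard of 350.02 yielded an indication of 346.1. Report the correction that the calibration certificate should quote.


Correction = standard - reading
= 350.02 - 346.1
= 3.9200

3.9200


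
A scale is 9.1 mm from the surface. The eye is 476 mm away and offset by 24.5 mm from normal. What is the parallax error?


error = h * offset / d
= 9.1 * 24.5 / 476
= 0.4684

0.4684
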